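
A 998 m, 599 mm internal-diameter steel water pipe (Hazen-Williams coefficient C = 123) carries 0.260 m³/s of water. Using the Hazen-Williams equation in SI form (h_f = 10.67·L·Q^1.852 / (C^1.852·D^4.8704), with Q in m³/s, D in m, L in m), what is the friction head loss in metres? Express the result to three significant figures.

h_f ≈ 1.44 m

h_f = 10.67·998·0.260^1.852 / (123^1.852·0.599^4.8704) = 1.437 m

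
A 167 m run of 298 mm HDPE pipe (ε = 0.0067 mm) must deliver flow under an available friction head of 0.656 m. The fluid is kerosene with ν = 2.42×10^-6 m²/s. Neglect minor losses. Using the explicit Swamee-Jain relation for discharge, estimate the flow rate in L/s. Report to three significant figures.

Swamee-Jain (Type II): Q = -0.965·√(gD⁵h_f/L)·ln[ε/(3.7D) + √(3.17ν²L/(gD³h_f))]
√(gD⁵h_f/L) = √(9.81·0.298⁵·0.656/167) = 0.009516
ε/(3.7D) = 6.08×10^-6; √(3.17ν²L/(gD³h_f)) = 1.35×10^-4
Q = -0.965·0.009516·ln(1.410×10^-4) = 0.08143 m³/s
Check: V = 1.17 m/s, Re = 1.44×10^5, f = 0.01675, h_f = 0.652 m ≈ 0.656 m ✓

Q ≈ 81.4 L/s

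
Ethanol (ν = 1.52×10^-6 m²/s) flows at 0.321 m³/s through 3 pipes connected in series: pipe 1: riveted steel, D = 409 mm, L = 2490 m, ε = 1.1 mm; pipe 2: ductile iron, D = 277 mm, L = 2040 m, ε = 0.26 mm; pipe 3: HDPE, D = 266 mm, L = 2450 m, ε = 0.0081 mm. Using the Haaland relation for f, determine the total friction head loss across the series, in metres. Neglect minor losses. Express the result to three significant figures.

Pipe 1: V = 2.443 m/s, Re = 6.57×10^5, ε/D = 0.00269, f = 0.02563, h_1 = f(L/D)V²/2g = 47.48 m
Pipe 2: V = 5.327 m/s, Re = 9.71×10^5, ε/D = 9.39×10^-4, f = 0.01966, h_2 = f(L/D)V²/2g = 209.4 m
Pipe 3: V = 5.776 m/s, Re = 1.01×10^6, ε/D = 3.05×10^-5, f = 0.01215, h_3 = f(L/D)V²/2g = 190.2 m
Series → Q common, losses add: H = Σh = 447.1 m

H ≈ 447 m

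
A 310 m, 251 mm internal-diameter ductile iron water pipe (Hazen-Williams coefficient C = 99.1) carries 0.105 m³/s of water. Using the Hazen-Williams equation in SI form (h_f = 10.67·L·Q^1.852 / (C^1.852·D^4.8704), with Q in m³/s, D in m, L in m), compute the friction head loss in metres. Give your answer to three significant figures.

h_f = 10.67·310·0.105^1.852 / (99.1^1.852·0.251^4.8704) = 8.588 m

h_f ≈ 8.59 m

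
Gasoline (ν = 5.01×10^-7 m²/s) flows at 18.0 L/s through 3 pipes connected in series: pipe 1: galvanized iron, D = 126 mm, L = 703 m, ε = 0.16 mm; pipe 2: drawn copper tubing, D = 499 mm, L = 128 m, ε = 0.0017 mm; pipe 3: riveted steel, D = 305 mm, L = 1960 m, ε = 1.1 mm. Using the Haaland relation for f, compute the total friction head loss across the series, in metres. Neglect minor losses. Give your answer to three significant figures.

H ≈ 13.3 m

Pipe 1: V = 1.444 m/s, Re = 3.63×10^5, ε/D = 0.00127, f = 0.02147, h_1 = f(L/D)V²/2g = 12.73 m
Pipe 2: V = 0.09204 m/s, Re = 9.17×10^4, ε/D = 3.41×10^-6, f = 0.01816, h_2 = f(L/D)V²/2g = 0.002012 m
Pipe 3: V = 0.2464 m/s, Re = 1.50×10^5, ε/D = 0.00361, f = 0.02833, h_3 = f(L/D)V²/2g = 0.5633 m
Series → Q common, losses add: H = Σh = 13.29 m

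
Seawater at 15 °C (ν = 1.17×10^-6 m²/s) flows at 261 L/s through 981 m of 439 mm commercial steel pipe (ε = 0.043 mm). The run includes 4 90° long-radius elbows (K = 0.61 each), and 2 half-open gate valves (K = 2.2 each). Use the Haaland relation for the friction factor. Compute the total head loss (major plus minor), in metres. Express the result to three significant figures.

V = 4Q/(πD²) = 1.724 m/s; V²/2g = 0.1515 m
Re = 6.47×10^5, ε/D = 9.79×10^-5 → f = 0.01384 (Haaland)
Major: h_f = f(L/D)·V²/2g = 0.01384·2235·0.1515 = 4.688 m
Minor: ΣK = 6.84; h_m = ΣK·V²/2g = 1.037 m
Total H_L = 4.688 + 1.037 = 5.724 m

H_L ≈ 5.72 m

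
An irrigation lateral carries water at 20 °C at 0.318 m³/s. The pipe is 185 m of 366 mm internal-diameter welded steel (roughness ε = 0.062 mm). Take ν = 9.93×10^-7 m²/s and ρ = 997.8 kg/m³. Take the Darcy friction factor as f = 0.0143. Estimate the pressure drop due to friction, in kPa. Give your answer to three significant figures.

Δp ≈ 32.9 kPa

V = 4Q/(πD²) = 4·0.318/(π·0.366²) = 3.023 m/s
h_f = f(L/D)V²/(2g) = 0.01430·(185/0.366)·3.023²/(2·9.81) = 3.366 m
Δp = ρg·h_f = 997.8·9.81·3.366 = 32.95 kPa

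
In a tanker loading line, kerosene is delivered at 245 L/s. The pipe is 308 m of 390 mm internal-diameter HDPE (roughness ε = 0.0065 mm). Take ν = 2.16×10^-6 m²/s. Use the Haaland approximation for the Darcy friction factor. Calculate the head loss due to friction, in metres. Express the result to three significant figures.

h_f ≈ 2.36 m

V = 4Q/(πD²) = 4·0.245/(π·0.390²) = 2.051 m/s
Re = VD/ν = 2.051·0.390/2.16×10^-6 = 3.70×10^5 → turbulent
ε/D = 0.0065/390 = 1.67×10^-5
Haaland: f = 0.01395
h_f = f(L/D)V²/(2g) = 0.01395·(308/0.390)·2.051²/(2·9.81) = 2.362 m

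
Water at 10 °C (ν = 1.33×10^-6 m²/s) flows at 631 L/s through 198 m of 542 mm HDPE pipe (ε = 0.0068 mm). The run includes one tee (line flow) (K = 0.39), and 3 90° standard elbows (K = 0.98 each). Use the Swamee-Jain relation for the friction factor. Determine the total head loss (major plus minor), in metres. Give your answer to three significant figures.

V = 4Q/(πD²) = 2.735 m/s; V²/2g = 0.3812 m
Re = 1.11×10^6, ε/D = 1.25×10^-5 → f = 0.01172 (Swamee-Jain)
Major: h_f = f(L/D)·V²/2g = 0.01172·365.3·0.3812 = 1.633 m
Minor: ΣK = 3.33; h_m = ΣK·V²/2g = 1.269 m
Total H_L = 1.633 + 1.269 = 2.902 m

H_L ≈ 2.90 m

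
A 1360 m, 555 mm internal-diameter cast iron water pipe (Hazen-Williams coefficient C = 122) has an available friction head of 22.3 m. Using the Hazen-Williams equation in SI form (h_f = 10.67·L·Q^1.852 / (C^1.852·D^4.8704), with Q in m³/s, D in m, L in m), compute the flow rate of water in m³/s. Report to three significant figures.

Q ≈ 0.785 m³/s

Rearranging: Q = [h_f·C^1.852·D^4.8704 / (10.67·L)]^(1/1.852)
Q = [22.3·122^1.852·0.555^4.8704 / (10.67·1360)]^0.540 = 0.7848 m³/s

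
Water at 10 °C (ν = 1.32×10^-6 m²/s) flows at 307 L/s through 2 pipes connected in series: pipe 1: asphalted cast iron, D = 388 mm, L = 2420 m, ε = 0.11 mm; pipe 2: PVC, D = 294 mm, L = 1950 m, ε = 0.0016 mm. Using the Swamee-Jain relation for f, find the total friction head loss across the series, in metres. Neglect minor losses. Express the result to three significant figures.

H ≈ 115 m

Pipe 1: V = 2.596 m/s, Re = 7.63×10^5, ε/D = 2.84×10^-4, f = 0.01582, h_1 = f(L/D)V²/2g = 33.90 m
Pipe 2: V = 4.522 m/s, Re = 1.01×10^6, ε/D = 5.44×10^-6, f = 0.01173, h_2 = f(L/D)V²/2g = 81.09 m
Series → Q common, losses add: H = Σh = 115.0 m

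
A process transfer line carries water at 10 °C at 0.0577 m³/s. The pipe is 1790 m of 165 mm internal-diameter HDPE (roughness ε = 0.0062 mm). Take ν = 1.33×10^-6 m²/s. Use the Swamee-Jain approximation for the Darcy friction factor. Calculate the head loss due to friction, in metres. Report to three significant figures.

V = 4Q/(πD²) = 4·0.0577/(π·0.165²) = 2.698 m/s
Re = VD/ν = 2.698·0.165/1.33×10^-6 = 3.35×10^5 → turbulent
ε/D = 0.0062/165 = 3.76×10^-5
Swamee-Jain: f = 0.01454
h_f = f(L/D)V²/(2g) = 0.01454·(1790/0.165)·2.698²/(2·9.81) = 58.54 m

h_f ≈ 58.5 m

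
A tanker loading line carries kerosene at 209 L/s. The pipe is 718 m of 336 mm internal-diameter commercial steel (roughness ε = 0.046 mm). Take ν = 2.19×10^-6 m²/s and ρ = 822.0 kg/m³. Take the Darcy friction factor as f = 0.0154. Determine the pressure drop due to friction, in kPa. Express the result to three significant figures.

V = 4Q/(πD²) = 4·0.209/(π·0.336²) = 2.357 m/s
h_f = f(L/D)V²/(2g) = 0.01540·(718/0.336)·2.357²/(2·9.81) = 9.319 m
Δp = ρg·h_f = 822.0·9.81·9.319 = 75.15 kPa

Δp ≈ 75.1 kPa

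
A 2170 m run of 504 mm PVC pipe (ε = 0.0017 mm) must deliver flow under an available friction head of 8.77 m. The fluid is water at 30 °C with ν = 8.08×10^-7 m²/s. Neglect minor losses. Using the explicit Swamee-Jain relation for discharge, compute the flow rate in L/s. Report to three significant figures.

Swamee-Jain (Type II): Q = -0.965·√(gD⁵h_f/L)·ln[ε/(3.7D) + √(3.17ν²L/(gD³h_f))]
√(gD⁵h_f/L) = √(9.81·0.504⁵·8.77/2170) = 0.03591
ε/(3.7D) = 9.12×10^-7; √(3.17ν²L/(gD³h_f)) = 2.02×10^-5
Q = -0.965·0.03591·ln(2.110×10^-5) = 0.3730 m³/s
Check: V = 1.87 m/s, Re = 1.17×10^6, f = 0.01141, h_f = 8.75 m ≈ 8.77 m ✓

Q ≈ 373 L/s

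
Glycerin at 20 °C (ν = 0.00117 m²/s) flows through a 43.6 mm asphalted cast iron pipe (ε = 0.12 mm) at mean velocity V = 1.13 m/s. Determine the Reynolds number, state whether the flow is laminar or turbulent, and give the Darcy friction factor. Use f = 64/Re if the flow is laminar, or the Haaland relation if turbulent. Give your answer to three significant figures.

Re = VD/ν = 1.130·0.0436/0.00117 = 42.1
Re < 2300 → laminar → f = 64/Re = 1.520

Re ≈ 42.1; laminar; f = 64/Re ≈ 1.52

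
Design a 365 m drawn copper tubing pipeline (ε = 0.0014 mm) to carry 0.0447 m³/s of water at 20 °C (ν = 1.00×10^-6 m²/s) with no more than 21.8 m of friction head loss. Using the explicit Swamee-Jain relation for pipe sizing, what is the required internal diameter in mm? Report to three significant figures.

D ≈ 132 mm

Swamee-Jain (Type III): D = 0.66·[ε^1.25·(LQ²/(gh_f))^4.75 + ν·Q^9.4·(L/(gh_f))^5.2]^0.04
LQ²/(gh_f) = 0.003410; L/(gh_f) = 1.707
Term 1 = ε^1.25·(…)^4.75 = 9.19×10^-20; Term 2 = ν·Q^9.4·(…)^5.2 = 3.31×10^-18
D = 0.66·(9.19×10^-20 + 3.31×10^-18)^0.04 = 0.1321 m = 132 mm
Check: V = 3.26 m/s, Re = 4.31×10^5, f = 0.01360, h_f = 20.4 m ≈ 21.8 m ✓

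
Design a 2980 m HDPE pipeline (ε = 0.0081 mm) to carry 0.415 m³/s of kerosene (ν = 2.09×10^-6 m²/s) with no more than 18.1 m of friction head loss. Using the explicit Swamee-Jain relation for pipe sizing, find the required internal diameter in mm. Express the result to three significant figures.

D ≈ 506 mm

Swamee-Jain (Type III): D = 0.66·[ε^1.25·(LQ²/(gh_f))^4.75 + ν·Q^9.4·(L/(gh_f))^5.2]^0.04
LQ²/(gh_f) = 2.890; L/(gh_f) = 16.78
Term 1 = ε^1.25·(…)^4.75 = 6.69×10^-5; Term 2 = ν·Q^9.4·(…)^5.2 = 0.00126
D = 0.66·(6.69×10^-5 + 0.00126)^0.04 = 0.5063 m = 506 mm
Check: V = 2.06 m/s, Re = 4.99×10^5, f = 0.01335, h_f = 17.0 m ≈ 18.1 m ✓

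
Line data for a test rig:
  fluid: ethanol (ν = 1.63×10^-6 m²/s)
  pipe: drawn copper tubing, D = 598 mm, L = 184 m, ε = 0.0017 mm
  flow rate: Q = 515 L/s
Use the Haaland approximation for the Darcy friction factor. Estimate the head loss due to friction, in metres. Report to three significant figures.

V = 4Q/(πD²) = 4·0.515/(π·0.598²) = 1.834 m/s
Re = VD/ν = 1.834·0.598/1.63×10^-6 = 6.73×10^5 → turbulent
ε/D = 0.0017/598 = 2.84×10^-6
Haaland: f = 0.01243
h_f = f(L/D)V²/(2g) = 0.01243·(184/0.598)·1.834²/(2·9.81) = 0.6557 m

h_f ≈ 0.656 m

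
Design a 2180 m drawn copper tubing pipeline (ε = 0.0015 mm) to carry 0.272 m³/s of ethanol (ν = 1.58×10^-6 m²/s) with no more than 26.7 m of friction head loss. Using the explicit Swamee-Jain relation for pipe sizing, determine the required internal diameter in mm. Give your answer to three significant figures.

D ≈ 369 mm

Swamee-Jain (Type III): D = 0.66·[ε^1.25·(LQ²/(gh_f))^4.75 + ν·Q^9.4·(L/(gh_f))^5.2]^0.04
LQ²/(gh_f) = 0.6158; L/(gh_f) = 8.323
Term 1 = ε^1.25·(…)^4.75 = 5.25×10^-9; Term 2 = ν·Q^9.4·(…)^5.2 = 4.67×10^-7
D = 0.66·(5.25×10^-9 + 4.67×10^-7)^0.04 = 0.3686 m = 369 mm
Check: V = 2.55 m/s, Re = 5.95×10^5, f = 0.01277, h_f = 25.0 m ≈ 26.7 m ✓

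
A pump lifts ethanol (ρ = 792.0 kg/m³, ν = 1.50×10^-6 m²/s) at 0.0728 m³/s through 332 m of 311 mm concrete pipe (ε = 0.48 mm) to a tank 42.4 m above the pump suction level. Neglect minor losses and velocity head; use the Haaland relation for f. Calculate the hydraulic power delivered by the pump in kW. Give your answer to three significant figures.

P_hyd ≈ 24.6 kW

V = 4Q/(πD²) = 0.9583 m/s; Re = 1.99×10^5; ε/D = 0.00154; f = 0.02287
h_f = f(L/D)V²/2g = 1.143 m
Total head H = z + h_f = 42.4 + 1.143 = 43.54 m
P_hyd = ρgQH = 792.0·9.81·0.0728·43.54 = 24.63 kW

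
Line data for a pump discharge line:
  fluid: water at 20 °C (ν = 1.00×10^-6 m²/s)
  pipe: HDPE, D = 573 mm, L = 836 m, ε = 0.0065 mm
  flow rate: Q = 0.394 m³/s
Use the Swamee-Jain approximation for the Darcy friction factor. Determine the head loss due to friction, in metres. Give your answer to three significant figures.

V = 4Q/(πD²) = 4·0.394/(π·0.573²) = 1.528 m/s
Re = VD/ν = 1.528·0.573/1.00×10^-6 = 8.75×10^5 → turbulent
ε/D = 0.0065/573 = 1.13×10^-5
Swamee-Jain: f = 0.01213
h_f = f(L/D)V²/(2g) = 0.01213·(836/0.573)·1.528²/(2·9.81) = 2.105 m

h_f ≈ 2.11 m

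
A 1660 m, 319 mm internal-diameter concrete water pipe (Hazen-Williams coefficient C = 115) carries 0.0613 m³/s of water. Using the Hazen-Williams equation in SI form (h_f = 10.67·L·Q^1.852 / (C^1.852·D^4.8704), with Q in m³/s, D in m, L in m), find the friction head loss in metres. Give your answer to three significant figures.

h_f ≈ 4.01 m

h_f = 10.67·1660·0.0613^1.852 / (115^1.852·0.319^4.8704) = 4.008 m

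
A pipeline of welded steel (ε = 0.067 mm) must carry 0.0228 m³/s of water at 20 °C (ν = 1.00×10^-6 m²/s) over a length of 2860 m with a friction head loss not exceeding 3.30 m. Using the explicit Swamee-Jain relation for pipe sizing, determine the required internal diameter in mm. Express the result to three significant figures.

D ≈ 237 mm

Swamee-Jain (Type III): D = 0.66·[ε^1.25·(LQ²/(gh_f))^4.75 + ν·Q^9.4·(L/(gh_f))^5.2]^0.04
LQ²/(gh_f) = 0.04593; L/(gh_f) = 88.35
Term 1 = ε^1.25·(…)^4.75 = 2.68×10^-12; Term 2 = ν·Q^9.4·(…)^5.2 = 4.84×10^-12
D = 0.66·(2.68×10^-12 + 4.84×10^-12)^0.04 = 0.2369 m = 237 mm
Check: V = 0.517 m/s, Re = 1.23×10^5, f = 0.01884, h_f = 3.10 m ≈ 3.30 m ✓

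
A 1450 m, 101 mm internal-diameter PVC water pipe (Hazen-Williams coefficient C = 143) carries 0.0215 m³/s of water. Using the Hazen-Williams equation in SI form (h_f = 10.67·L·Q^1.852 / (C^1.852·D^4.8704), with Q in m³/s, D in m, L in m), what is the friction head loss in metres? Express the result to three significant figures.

h_f ≈ 91.0 m

h_f = 10.67·1450·0.0215^1.852 / (143^1.852·0.101^4.8704) = 90.97 m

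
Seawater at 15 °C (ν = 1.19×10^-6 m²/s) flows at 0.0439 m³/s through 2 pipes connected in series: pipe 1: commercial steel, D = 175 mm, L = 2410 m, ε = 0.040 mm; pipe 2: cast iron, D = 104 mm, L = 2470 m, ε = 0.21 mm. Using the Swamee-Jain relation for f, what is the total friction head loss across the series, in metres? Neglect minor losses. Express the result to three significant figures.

H ≈ 815 m

Pipe 1: V = 1.825 m/s, Re = 2.68×10^5, ε/D = 2.29×10^-4, f = 0.01673, h_1 = f(L/D)V²/2g = 39.13 m
Pipe 2: V = 5.168 m/s, Re = 4.52×10^5, ε/D = 0.00202, f = 0.02400, h_2 = f(L/D)V²/2g = 775.9 m
Series → Q common, losses add: H = Σh = 815.1 m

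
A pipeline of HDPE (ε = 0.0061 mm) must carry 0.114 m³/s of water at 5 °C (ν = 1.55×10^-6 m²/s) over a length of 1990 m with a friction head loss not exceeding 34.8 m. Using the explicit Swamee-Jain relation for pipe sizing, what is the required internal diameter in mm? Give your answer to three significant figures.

Swamee-Jain (Type III): D = 0.66·[ε^1.25·(LQ²/(gh_f))^4.75 + ν·Q^9.4·(L/(gh_f))^5.2]^0.04
LQ²/(gh_f) = 0.07576; L/(gh_f) = 5.829
Term 1 = ε^1.25·(…)^4.75 = 1.44×10^-12; Term 2 = ν·Q^9.4·(…)^5.2 = 2.02×10^-11
D = 0.66·(1.44×10^-12 + 2.02×10^-11)^0.04 = 0.2472 m = 247 mm
Check: V = 2.38 m/s, Re = 3.79×10^5, f = 0.01409, h_f = 32.6 m ≈ 34.8 m ✓

D ≈ 247 mm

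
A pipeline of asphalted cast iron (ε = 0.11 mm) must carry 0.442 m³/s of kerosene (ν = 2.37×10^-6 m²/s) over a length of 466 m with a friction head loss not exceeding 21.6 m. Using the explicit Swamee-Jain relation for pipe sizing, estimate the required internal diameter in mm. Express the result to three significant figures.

Swamee-Jain (Type III): D = 0.66·[ε^1.25·(LQ²/(gh_f))^4.75 + ν·Q^9.4·(L/(gh_f))^5.2]^0.04
LQ²/(gh_f) = 0.4296; L/(gh_f) = 2.199
Term 1 = ε^1.25·(…)^4.75 = 2.04×10^-7; Term 2 = ν·Q^9.4·(…)^5.2 = 6.63×10^-8
D = 0.66·(2.04×10^-7 + 6.63×10^-8)^0.04 = 0.3604 m = 360 mm
Check: V = 4.33 m/s, Re = 6.59×10^5, f = 0.01613, h_f = 20.0 m ≈ 21.6 m ✓

D ≈ 360 mm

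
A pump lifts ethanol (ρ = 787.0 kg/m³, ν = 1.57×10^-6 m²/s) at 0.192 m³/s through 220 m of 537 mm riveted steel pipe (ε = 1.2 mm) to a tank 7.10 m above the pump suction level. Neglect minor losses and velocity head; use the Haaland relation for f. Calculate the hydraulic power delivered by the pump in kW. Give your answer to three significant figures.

P_hyd ≈ 11.1 kW

V = 4Q/(πD²) = 0.8477 m/s; Re = 2.90×10^5; ε/D = 0.00223; f = 0.02468
h_f = f(L/D)V²/2g = 0.3704 m
Total head H = z + h_f = 7.10 + 0.3704 = 7.470 m
P_hyd = ρgQH = 787.0·9.81·0.192·7.470 = 11.07 kW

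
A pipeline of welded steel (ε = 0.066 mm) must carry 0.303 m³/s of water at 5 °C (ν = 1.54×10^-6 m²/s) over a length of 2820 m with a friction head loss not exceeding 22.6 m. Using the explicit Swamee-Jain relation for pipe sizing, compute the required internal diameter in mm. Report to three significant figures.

Swamee-Jain (Type III): D = 0.66·[ε^1.25·(LQ²/(gh_f))^4.75 + ν·Q^9.4·(L/(gh_f))^5.2]^0.04
LQ²/(gh_f) = 1.168; L/(gh_f) = 12.72
Term 1 = ε^1.25·(…)^4.75 = 1.24×10^-5; Term 2 = ν·Q^9.4·(…)^5.2 = 1.14×10^-5
D = 0.66·(1.24×10^-5 + 1.14×10^-5)^0.04 = 0.4311 m = 431 mm
Check: V = 2.08 m/s, Re = 5.81×10^5, f = 0.01484, h_f = 21.3 m ≈ 22.6 m ✓

D ≈ 431 mm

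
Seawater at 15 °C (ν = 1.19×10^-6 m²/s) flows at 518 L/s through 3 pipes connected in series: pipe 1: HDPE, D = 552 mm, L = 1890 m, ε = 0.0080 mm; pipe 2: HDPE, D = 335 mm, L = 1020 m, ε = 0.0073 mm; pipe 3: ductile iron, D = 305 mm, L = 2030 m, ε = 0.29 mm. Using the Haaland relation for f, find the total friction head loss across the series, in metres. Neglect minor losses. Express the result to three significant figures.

Pipe 1: V = 2.165 m/s, Re = 1.00×10^6, ε/D = 1.45×10^-5, f = 0.01185, h_1 = f(L/D)V²/2g = 9.686 m
Pipe 2: V = 5.877 m/s, Re = 1.65×10^6, ε/D = 2.18×10^-5, f = 0.01123, h_2 = f(L/D)V²/2g = 60.22 m
Pipe 3: V = 7.090 m/s, Re = 1.82×10^6, ε/D = 9.51×10^-4, f = 0.01959, h_3 = f(L/D)V²/2g = 334.0 m
Series → Q common, losses add: H = Σh = 403.9 m

H ≈ 404 m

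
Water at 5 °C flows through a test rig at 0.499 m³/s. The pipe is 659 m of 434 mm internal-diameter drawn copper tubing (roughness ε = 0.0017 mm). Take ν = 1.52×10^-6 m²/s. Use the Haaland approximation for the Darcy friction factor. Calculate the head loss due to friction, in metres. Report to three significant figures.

h_f ≈ 10.3 m

V = 4Q/(πD²) = 4·0.499/(π·0.434²) = 3.373 m/s
Re = VD/ν = 3.373·0.434/1.52×10^-6 = 9.63×10^5 → turbulent
ε/D = 0.0017/434 = 3.92×10^-6
Haaland: f = 0.01172
h_f = f(L/D)V²/(2g) = 0.01172·(659/0.434)·3.373²/(2·9.81) = 10.32 m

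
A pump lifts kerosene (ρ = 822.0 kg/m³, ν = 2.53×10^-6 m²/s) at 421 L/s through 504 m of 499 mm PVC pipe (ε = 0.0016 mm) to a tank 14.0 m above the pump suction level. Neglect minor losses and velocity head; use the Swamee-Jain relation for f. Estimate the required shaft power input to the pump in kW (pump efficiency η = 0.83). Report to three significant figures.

V = 4Q/(πD²) = 2.153 m/s; Re = 4.25×10^5; ε/D = 3.21×10^-6; f = 0.01353
h_f = f(L/D)V²/2g = 3.228 m
Total head H = z + h_f = 14.0 + 3.228 = 17.23 m
P_hyd = ρgQH = 822.0·9.81·0.421·17.23 = 58.49 kW
P_shaft = P_hyd/η = 58.49/0.83 = 70.46 kW

P_shaft ≈ 70.5 kW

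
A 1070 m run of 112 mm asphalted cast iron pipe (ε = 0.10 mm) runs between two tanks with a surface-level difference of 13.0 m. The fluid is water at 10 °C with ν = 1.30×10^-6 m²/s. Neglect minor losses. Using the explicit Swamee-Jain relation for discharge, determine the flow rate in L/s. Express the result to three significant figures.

Q ≈ 10.9 L/s

Swamee-Jain (Type II): Q = -0.965·√(gD⁵h_f/L)·ln[ε/(3.7D) + √(3.17ν²L/(gD³h_f))]
√(gD⁵h_f/L) = √(9.81·0.112⁵·13.0/1070) = 0.001449
ε/(3.7D) = 2.41×10^-4; √(3.17ν²L/(gD³h_f)) = 1.79×10^-4
Q = -0.965·0.001449·ln(4.202×10^-4) = 0.01087 m³/s
Check: V = 1.10 m/s, Re = 9.51×10^4, f = 0.02207, h_f = 13.1 m ≈ 13.0 m ✓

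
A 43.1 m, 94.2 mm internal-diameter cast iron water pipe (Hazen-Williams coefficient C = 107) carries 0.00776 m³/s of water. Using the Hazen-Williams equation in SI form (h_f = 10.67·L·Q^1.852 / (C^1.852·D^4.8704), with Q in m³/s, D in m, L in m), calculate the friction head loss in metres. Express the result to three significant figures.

h_f = 10.67·43.1·0.00776^1.852 / (107^1.852·0.0942^4.8704) = 0.9841 m

h_f ≈ 0.984 m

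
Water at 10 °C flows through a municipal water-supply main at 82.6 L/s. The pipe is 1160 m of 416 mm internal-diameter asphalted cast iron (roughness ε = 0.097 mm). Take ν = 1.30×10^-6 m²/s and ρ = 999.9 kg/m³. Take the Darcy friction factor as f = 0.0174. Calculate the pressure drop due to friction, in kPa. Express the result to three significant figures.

Δp ≈ 8.96 kPa

V = 4Q/(πD²) = 4·0.0826/(π·0.416²) = 0.6077 m/s
h_f = f(L/D)V²/(2g) = 0.01740·(1160/0.416)·0.6077²/(2·9.81) = 0.9133 m
Δp = ρg·h_f = 999.9·9.81·0.9133 = 8.959 kPa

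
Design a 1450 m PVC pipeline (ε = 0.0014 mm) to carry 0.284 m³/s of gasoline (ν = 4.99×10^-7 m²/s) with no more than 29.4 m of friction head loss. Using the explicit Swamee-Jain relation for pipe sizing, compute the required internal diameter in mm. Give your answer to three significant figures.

Swamee-Jain (Type III): D = 0.66·[ε^1.25·(LQ²/(gh_f))^4.75 + ν·Q^9.4·(L/(gh_f))^5.2]^0.04
LQ²/(gh_f) = 0.4055; L/(gh_f) = 5.027
Term 1 = ε^1.25·(…)^4.75 = 6.62×10^-10; Term 2 = ν·Q^9.4·(…)^5.2 = 1.61×10^-8
D = 0.66·(6.62×10^-10 + 1.61×10^-8)^0.04 = 0.3225 m = 322 mm
Check: V = 3.48 m/s, Re = 2.25×10^6, f = 0.01035, h_f = 28.7 m ≈ 29.4 m ✓

D ≈ 322 mm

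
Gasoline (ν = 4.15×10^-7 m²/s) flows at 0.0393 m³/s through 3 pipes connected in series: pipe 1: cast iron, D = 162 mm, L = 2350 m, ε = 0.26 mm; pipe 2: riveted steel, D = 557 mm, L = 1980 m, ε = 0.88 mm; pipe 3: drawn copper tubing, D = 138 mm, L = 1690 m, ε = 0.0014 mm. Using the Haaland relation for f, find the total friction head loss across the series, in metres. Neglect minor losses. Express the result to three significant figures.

Pipe 1: V = 1.907 m/s, Re = 7.44×10^5, ε/D = 0.00160, f = 0.02241, h_1 = f(L/D)V²/2g = 60.22 m
Pipe 2: V = 0.1613 m/s, Re = 2.16×10^5, ε/D = 0.00158, f = 0.02291, h_2 = f(L/D)V²/2g = 0.1080 m
Pipe 3: V = 2.628 m/s, Re = 8.74×10^5, ε/D = 1.01×10^-5, f = 0.01202, h_3 = f(L/D)V²/2g = 51.80 m
Series → Q common, losses add: H = Σh = 112.1 m

H ≈ 112 m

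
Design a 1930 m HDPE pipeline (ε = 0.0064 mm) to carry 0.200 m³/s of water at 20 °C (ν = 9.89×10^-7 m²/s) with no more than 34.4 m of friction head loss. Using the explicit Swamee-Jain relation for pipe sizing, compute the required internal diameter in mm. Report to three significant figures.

Swamee-Jain (Type III): D = 0.66·[ε^1.25·(LQ²/(gh_f))^4.75 + ν·Q^9.4·(L/(gh_f))^5.2]^0.04
LQ²/(gh_f) = 0.2288; L/(gh_f) = 5.719
Term 1 = ε^1.25·(…)^4.75 = 2.92×10^-10; Term 2 = ν·Q^9.4·(…)^5.2 = 2.31×10^-9
D = 0.66·(2.92×10^-10 + 2.31×10^-9)^0.04 = 0.2993 m = 299 mm
Check: V = 2.84 m/s, Re = 8.60×10^5, f = 0.01237, h_f = 32.8 m ≈ 34.4 m ✓

D ≈ 299 mm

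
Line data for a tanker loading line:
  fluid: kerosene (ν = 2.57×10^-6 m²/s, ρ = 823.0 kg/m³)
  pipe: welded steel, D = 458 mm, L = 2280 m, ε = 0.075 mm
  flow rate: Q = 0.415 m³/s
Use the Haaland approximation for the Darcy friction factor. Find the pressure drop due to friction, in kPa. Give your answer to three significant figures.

V = 4Q/(πD²) = 4·0.415/(π·0.458²) = 2.519 m/s
Re = VD/ν = 2.519·0.458/2.57×10^-6 = 4.49×10^5 → turbulent
ε/D = 0.075/458 = 1.64×10^-4
Haaland: f = 0.01509
h_f = f(L/D)V²/(2g) = 0.01509·(2280/0.458)·2.519²/(2·9.81) = 24.30 m
Δp = ρg·h_f = 823.0·9.81·24.30 = 196.2 kPa

Δp ≈ 196 kPa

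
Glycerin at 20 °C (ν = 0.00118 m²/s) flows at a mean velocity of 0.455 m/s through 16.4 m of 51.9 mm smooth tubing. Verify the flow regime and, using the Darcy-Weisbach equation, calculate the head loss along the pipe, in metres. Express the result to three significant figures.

Re = VD/ν = 0.455·0.05190/0.00118 = 20.0 → laminar (Re < 2300)
f = 64/Re = 3.198
h_f = f(L/D)V²/(2g) = 3.198·(16.4/0.05190)·0.455²/(2·9.81) = 10.66 m

h_f ≈ 10.7 m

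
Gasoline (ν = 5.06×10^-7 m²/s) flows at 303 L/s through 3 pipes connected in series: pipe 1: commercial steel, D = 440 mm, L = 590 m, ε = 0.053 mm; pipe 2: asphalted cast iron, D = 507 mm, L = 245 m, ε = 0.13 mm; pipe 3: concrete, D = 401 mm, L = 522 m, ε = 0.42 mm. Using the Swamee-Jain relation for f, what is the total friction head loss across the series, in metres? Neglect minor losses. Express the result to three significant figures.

H ≈ 12.1 m

Pipe 1: V = 1.993 m/s, Re = 1.73×10^6, ε/D = 1.20×10^-4, f = 0.01332, h_1 = f(L/D)V²/2g = 3.614 m
Pipe 2: V = 1.501 m/s, Re = 1.50×10^6, ε/D = 2.56×10^-4, f = 0.01509, h_2 = f(L/D)V²/2g = 0.8373 m
Pipe 3: V = 2.399 m/s, Re = 1.90×10^6, ε/D = 0.00105, f = 0.02008, h_3 = f(L/D)V²/2g = 7.667 m
Series → Q common, losses add: H = Σh = 12.12 m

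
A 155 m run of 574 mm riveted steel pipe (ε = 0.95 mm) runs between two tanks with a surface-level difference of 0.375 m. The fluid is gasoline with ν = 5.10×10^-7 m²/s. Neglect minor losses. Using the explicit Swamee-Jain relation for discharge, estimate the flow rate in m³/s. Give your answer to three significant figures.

Q ≈ 0.285 m³/s

Swamee-Jain (Type II): Q = -0.965·√(gD⁵h_f/L)·ln[ε/(3.7D) + √(3.17ν²L/(gD³h_f))]
√(gD⁵h_f/L) = √(9.81·0.574⁵·0.375/155) = 0.03846
ε/(3.7D) = 4.47×10^-4; √(3.17ν²L/(gD³h_f)) = 1.36×10^-5
Q = -0.965·0.03846·ln(4.609×10^-4) = 0.2851 m³/s
Check: V = 1.10 m/s, Re = 1.24×10^6, f = 0.02253, h_f = 0.376 m ≈ 0.375 m ✓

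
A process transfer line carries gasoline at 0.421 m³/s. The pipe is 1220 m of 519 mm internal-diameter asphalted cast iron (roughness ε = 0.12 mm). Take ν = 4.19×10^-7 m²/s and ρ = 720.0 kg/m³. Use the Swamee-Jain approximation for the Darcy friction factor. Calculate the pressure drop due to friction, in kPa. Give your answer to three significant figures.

V = 4Q/(πD²) = 4·0.421/(π·0.519²) = 1.990 m/s
Re = VD/ν = 1.990·0.519/4.19×10^-7 = 2.46×10^6 → turbulent
ε/D = 0.12/519 = 2.31×10^-4
Swamee-Jain: f = 0.01459
h_f = f(L/D)V²/(2g) = 0.01459·(1220/0.519)·1.990²/(2·9.81) = 6.925 m
Δp = ρg·h_f = 720.0·9.81·6.925 = 48.91 kPa

Δp ≈ 48.9 kPa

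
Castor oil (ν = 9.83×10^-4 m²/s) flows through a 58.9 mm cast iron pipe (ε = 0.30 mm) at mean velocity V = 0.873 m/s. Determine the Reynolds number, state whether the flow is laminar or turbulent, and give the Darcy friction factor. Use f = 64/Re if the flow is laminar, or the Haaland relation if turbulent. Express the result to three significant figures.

Re ≈ 52.3; laminar; f = 64/Re ≈ 1.22

Re = VD/ν = 0.8730·0.0589/9.83×10^-4 = 52.3
Re < 2300 → laminar → f = 64/Re = 1.223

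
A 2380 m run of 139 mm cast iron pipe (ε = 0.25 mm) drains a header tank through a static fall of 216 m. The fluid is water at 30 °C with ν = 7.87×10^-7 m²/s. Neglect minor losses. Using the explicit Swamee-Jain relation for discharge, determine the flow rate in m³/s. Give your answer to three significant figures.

Swamee-Jain (Type II): Q = -0.965·√(gD⁵h_f/L)·ln[ε/(3.7D) + √(3.17ν²L/(gD³h_f))]
√(gD⁵h_f/L) = √(9.81·0.139⁵·216/2380) = 0.006797
ε/(3.7D) = 4.86×10^-4; √(3.17ν²L/(gD³h_f)) = 2.87×10^-5
Q = -0.965·0.006797·ln(5.148×10^-4) = 0.04966 m³/s
Check: V = 3.27 m/s, Re = 5.78×10^5, f = 0.02322, h_f = 217 m ≈ 216 m ✓

Q ≈ 0.0497 m³/s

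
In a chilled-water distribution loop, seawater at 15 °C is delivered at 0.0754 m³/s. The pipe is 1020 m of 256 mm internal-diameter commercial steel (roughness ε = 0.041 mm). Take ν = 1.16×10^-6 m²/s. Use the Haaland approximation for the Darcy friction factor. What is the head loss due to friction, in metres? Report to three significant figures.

h_f ≈ 6.80 m

V = 4Q/(πD²) = 4·0.0754/(π·0.256²) = 1.465 m/s
Re = VD/ν = 1.465·0.256/1.16×10^-6 = 3.23×10^5 → turbulent
ε/D = 0.041/256 = 1.60×10^-4
Haaland: f = 0.01560
h_f = f(L/D)V²/(2g) = 0.01560·(1020/0.256)·1.465²/(2·9.81) = 6.799 m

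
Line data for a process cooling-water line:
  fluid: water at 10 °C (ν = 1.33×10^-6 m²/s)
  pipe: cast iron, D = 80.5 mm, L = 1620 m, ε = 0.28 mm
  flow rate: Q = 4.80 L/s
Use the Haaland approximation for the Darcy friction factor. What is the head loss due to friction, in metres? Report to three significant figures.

h_f ≈ 26.6 m

V = 4Q/(πD²) = 4·0.00480/(π·0.0805²) = 0.9431 m/s
Re = VD/ν = 0.9431·0.0805/1.33×10^-6 = 5.71×10^4 → turbulent
ε/D = 0.28/80.5 = 0.00348
Haaland: f = 0.02915
h_f = f(L/D)V²/(2g) = 0.02915·(1620/0.0805)·0.9431²/(2·9.81) = 26.60 m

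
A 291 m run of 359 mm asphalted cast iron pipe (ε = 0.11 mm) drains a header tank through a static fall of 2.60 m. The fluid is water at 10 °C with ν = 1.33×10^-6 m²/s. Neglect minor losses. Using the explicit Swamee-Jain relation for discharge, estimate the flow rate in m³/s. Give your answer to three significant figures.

Q ≈ 0.199 m³/s

Swamee-Jain (Type II): Q = -0.965·√(gD⁵h_f/L)·ln[ε/(3.7D) + √(3.17ν²L/(gD³h_f))]
√(gD⁵h_f/L) = √(9.81·0.359⁵·2.60/291) = 0.02286
ε/(3.7D) = 8.28×10^-5; √(3.17ν²L/(gD³h_f)) = 3.72×10^-5
Q = -0.965·0.02286·ln(1.200×10^-4) = 0.1992 m³/s
Check: V = 1.97 m/s, Re = 5.31×10^5, f = 0.01636, h_f = 2.62 m ≈ 2.60 m ✓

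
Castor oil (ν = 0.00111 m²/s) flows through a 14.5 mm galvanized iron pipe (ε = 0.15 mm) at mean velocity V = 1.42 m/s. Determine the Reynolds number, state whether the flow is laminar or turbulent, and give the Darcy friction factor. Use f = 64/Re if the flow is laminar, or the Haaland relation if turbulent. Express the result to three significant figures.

Re ≈ 18.5; laminar; f = 64/Re ≈ 3.45

Re = VD/ν = 1.420·0.0145/0.00111 = 18.5
Re < 2300 → laminar → f = 64/Re = 3.450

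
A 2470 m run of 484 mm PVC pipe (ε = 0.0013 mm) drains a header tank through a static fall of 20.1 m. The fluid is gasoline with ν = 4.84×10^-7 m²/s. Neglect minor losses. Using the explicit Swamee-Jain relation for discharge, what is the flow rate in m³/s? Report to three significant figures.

Q ≈ 0.513 m³/s

Swamee-Jain (Type II): Q = -0.965·√(gD⁵h_f/L)·ln[ε/(3.7D) + √(3.17ν²L/(gD³h_f))]
√(gD⁵h_f/L) = √(9.81·0.484⁵·20.1/2470) = 0.04605
ε/(3.7D) = 7.26×10^-7; √(3.17ν²L/(gD³h_f)) = 9.06×10^-6
Q = -0.965·0.04605·ln(9.784×10^-6) = 0.5125 m³/s
Check: V = 2.79 m/s, Re = 2.79×10^6, f = 0.009967, h_f = 20.1 m ≈ 20.1 m ✓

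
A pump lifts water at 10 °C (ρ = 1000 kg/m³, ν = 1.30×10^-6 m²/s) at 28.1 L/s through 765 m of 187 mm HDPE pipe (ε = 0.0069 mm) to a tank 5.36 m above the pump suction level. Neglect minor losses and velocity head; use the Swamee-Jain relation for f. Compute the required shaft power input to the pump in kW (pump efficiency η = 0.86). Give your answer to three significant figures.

V = 4Q/(πD²) = 1.023 m/s; Re = 1.47×10^5; ε/D = 3.69×10^-5; f = 0.01678
h_f = f(L/D)V²/2g = 3.663 m
Total head H = z + h_f = 5.36 + 3.663 = 9.023 m
P_hyd = ρgQH = 1000·9.81·0.0281·9.023 = 2.487 kW
P_shaft = P_hyd/η = 2.487/0.86 = 2.892 kW

P_shaft ≈ 2.89 kW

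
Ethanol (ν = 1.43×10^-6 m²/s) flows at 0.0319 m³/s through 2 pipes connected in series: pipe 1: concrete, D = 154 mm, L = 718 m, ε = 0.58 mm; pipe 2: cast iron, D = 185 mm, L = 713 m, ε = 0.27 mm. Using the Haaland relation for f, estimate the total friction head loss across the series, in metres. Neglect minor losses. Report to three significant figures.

Pipe 1: V = 1.713 m/s, Re = 1.84×10^5, ε/D = 0.00377, f = 0.02854, h_1 = f(L/D)V²/2g = 19.89 m
Pipe 2: V = 1.187 m/s, Re = 1.54×10^5, ε/D = 0.00146, f = 0.02286, h_2 = f(L/D)V²/2g = 6.323 m
Series → Q common, losses add: H = Σh = 26.21 m

H ≈ 26.2 m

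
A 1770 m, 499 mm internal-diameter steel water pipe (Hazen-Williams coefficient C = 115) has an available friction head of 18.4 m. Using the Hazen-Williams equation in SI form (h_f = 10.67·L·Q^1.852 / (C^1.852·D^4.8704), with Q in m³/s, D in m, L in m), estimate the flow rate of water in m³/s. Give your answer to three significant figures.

Rearranging: Q = [h_f·C^1.852·D^4.8704 / (10.67·L)]^(1/1.852)
Q = [18.4·115^1.852·0.499^4.8704 / (10.67·1770)]^0.540 = 0.4373 m³/s

Q ≈ 0.437 m³/s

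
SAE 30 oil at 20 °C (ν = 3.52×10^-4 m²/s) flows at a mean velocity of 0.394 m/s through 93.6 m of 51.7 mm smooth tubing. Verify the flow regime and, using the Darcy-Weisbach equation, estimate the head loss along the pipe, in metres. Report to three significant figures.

Re = VD/ν = 0.394·0.05170/3.52×10^-4 = 57.9 → laminar (Re < 2300)
f = 64/Re = 1.106
h_f = f(L/D)V²/(2g) = 1.106·(93.6/0.05170)·0.394²/(2·9.81) = 15.84 m

h_f ≈ 15.8 m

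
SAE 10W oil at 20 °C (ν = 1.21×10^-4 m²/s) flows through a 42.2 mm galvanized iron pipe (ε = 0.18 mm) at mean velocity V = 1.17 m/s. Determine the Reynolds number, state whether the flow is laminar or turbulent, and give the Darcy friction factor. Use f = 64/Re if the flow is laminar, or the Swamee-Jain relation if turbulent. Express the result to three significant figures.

Re ≈ 408; laminar; f = 64/Re ≈ 0.157

Re = VD/ν = 1.170·0.0422/1.21×10^-4 = 408
Re < 2300 → laminar → f = 64/Re = 0.1568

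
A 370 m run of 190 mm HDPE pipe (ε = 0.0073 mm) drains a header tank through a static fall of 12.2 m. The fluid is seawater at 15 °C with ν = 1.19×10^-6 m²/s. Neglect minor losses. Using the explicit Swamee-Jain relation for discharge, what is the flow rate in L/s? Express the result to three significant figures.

Swamee-Jain (Type II): Q = -0.965·√(gD⁵h_f/L)·ln[ε/(3.7D) + √(3.17ν²L/(gD³h_f))]
√(gD⁵h_f/L) = √(9.81·0.190⁵·12.2/370) = 0.008949
ε/(3.7D) = 1.04×10^-5; √(3.17ν²L/(gD³h_f)) = 4.50×10^-5
Q = -0.965·0.008949·ln(5.537×10^-5) = 0.08465 m³/s
Check: V = 2.99 m/s, Re = 4.77×10^5, f = 0.01377, h_f = 12.2 m ≈ 12.2 m ✓

Q ≈ 84.6 L/s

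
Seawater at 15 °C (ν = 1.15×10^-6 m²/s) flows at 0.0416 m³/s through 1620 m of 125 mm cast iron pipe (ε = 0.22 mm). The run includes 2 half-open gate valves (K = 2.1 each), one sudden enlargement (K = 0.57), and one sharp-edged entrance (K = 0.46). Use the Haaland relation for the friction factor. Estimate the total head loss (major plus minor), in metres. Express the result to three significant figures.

H_L ≈ 179 m

V = 4Q/(πD²) = 3.390 m/s; V²/2g = 0.5857 m
Re = 3.68×10^5, ε/D = 0.00176 → f = 0.02316 (Haaland)
Major: h_f = f(L/D)·V²/2g = 0.02316·12960·0.5857 = 175.8 m
Minor: ΣK = 5.23; h_m = ΣK·V²/2g = 3.063 m
Total H_L = 175.8 + 3.063 = 178.9 m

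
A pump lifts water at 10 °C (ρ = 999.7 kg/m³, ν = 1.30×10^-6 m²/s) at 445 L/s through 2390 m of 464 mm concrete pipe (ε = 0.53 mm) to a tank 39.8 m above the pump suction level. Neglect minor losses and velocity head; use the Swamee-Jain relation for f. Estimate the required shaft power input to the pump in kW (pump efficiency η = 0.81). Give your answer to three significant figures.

V = 4Q/(πD²) = 2.632 m/s; Re = 9.39×10^5; ε/D = 0.00114; f = 0.02067
h_f = f(L/D)V²/2g = 37.58 m
Total head H = z + h_f = 39.8 + 37.58 = 77.38 m
P_hyd = ρgQH = 999.7·9.81·0.445·77.38 = 337.7 kW
P_shaft = P_hyd/η = 337.7/0.81 = 416.9 kW

P_shaft ≈ 417 kW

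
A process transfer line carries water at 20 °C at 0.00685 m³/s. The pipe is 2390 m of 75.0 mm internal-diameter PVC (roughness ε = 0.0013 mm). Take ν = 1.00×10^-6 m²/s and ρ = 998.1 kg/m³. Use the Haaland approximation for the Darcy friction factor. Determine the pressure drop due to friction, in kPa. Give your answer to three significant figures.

Δp ≈ 663 kPa

V = 4Q/(πD²) = 4·0.00685/(π·0.0750²) = 1.551 m/s
Re = VD/ν = 1.551·0.0750/1.00×10^-6 = 1.16×10^5 → turbulent
ε/D = 0.0013/75.0 = 1.73×10^-5
Haaland: f = 0.01735
h_f = f(L/D)V²/(2g) = 0.01735·(2390/0.0750)·1.551²/(2·9.81) = 67.74 m
Δp = ρg·h_f = 998.1·9.81·67.74 = 663.3 kPa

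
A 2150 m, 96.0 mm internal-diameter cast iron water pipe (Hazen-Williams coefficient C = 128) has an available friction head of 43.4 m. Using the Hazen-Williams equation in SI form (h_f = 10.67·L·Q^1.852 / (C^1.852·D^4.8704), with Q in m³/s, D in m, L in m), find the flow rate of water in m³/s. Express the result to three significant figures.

Q ≈ 0.00913 m³/s

Rearranging: Q = [h_f·C^1.852·D^4.8704 / (10.67·L)]^(1/1.852)
Q = [43.4·128^1.852·0.0960^4.8704 / (10.67·2150)]^0.540 = 0.009129 m³/s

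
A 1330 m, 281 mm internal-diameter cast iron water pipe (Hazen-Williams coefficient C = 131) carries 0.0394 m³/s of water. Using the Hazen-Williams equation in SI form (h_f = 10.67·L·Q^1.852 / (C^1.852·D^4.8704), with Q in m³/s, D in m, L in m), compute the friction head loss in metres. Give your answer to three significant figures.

h_f ≈ 2.06 m

h_f = 10.67·1330·0.0394^1.852 / (131^1.852·0.281^4.8704) = 2.064 m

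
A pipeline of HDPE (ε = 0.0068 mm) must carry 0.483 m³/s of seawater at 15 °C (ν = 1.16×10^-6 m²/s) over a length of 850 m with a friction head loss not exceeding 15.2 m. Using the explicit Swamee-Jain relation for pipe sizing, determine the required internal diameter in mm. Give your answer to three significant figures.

D ≈ 419 mm

Swamee-Jain (Type III): D = 0.66·[ε^1.25·(LQ²/(gh_f))^4.75 + ν·Q^9.4·(L/(gh_f))^5.2]^0.04
LQ²/(gh_f) = 1.330; L/(gh_f) = 5.700
Term 1 = ε^1.25·(…)^4.75 = 1.34×10^-6; Term 2 = ν·Q^9.4·(…)^5.2 = 1.06×10^-5
D = 0.66·(1.34×10^-6 + 1.06×10^-5)^0.04 = 0.4194 m = 419 mm
Check: V = 3.50 m/s, Re = 1.26×10^6, f = 0.01161, h_f = 14.7 m ≈ 15.2 m ✓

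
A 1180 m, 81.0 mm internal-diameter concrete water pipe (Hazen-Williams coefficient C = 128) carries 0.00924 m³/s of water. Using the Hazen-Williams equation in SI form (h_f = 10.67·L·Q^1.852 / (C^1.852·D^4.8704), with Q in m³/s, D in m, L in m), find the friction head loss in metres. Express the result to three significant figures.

h_f ≈ 55.7 m

h_f = 10.67·1180·0.00924^1.852 / (128^1.852·0.0810^4.8704) = 55.72 m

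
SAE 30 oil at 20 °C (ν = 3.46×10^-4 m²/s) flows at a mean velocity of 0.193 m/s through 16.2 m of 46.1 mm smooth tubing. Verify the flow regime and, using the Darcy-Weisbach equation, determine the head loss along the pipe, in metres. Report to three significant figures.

h_f ≈ 1.66 m

Re = VD/ν = 0.193·0.04610/3.46×10^-4 = 25.7 → laminar (Re < 2300)
f = 64/Re = 2.489
h_f = f(L/D)V²/(2g) = 2.489·(16.2/0.04610)·0.193²/(2·9.81) = 1.660 m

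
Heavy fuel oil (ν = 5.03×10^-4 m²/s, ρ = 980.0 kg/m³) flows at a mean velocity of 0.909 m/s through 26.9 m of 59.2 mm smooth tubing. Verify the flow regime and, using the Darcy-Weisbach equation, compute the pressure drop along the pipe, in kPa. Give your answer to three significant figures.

Δp ≈ 110 kPa

Re = VD/ν = 0.909·0.05920/5.03×10^-4 = 107 → laminar (Re < 2300)
f = 64/Re = 0.5982
h_f = f(L/D)V²/(2g) = 0.5982·(26.9/0.05920)·0.909²/(2·9.81) = 11.45 m
Δp = ρg·h_f = 980.0·9.81·11.45 = 110.1 kPa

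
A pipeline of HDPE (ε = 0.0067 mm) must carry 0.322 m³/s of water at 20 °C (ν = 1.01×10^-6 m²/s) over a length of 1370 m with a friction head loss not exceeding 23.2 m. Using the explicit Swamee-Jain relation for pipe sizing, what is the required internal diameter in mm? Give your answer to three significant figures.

D ≈ 362 mm

Swamee-Jain (Type III): D = 0.66·[ε^1.25·(LQ²/(gh_f))^4.75 + ν·Q^9.4·(L/(gh_f))^5.2]^0.04
LQ²/(gh_f) = 0.6241; L/(gh_f) = 6.020
Term 1 = ε^1.25·(…)^4.75 = 3.63×10^-8; Term 2 = ν·Q^9.4·(…)^5.2 = 2.70×10^-7
D = 0.66·(3.63×10^-8 + 2.70×10^-7)^0.04 = 0.3623 m = 362 mm
Check: V = 3.12 m/s, Re = 1.12×10^6, f = 0.01186, h_f = 22.3 m ≈ 23.2 m ✓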